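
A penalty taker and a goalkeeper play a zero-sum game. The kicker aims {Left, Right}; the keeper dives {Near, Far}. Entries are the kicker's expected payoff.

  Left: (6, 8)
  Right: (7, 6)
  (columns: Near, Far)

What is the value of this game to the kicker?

Row minima: Left → 6, Right → 6; maximin = 6.
Column maxima: Near → 7, Far → 8; minimax = 7.
6 ≠ 7, so there is no saddle point; optimal play is mixed.
Let the kicker play Left with probability p. Expected payoff against Near: 6p + 7(1−p) = −p + 7; against Far: 8p + 6(1−p) = 2p + 6.
Setting these equal: −p + 7 = 2p + 6 ⇒ −3p = -1 ⇒ p = 1/3, and the value is (-1)·(1/3) + 7 = 20/3.
For the keeper: with q = P(Near), equating Left's and Right's payoffs gives −2q + 8 = q + 6 ⇒ q = 2/3.

20/3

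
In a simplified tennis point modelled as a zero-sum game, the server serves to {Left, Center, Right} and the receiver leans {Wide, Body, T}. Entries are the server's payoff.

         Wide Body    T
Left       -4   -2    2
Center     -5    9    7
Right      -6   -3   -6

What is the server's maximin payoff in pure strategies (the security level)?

-4

Row minima: Left → -4, Center → -5, Right → -6.
The best of these is -4.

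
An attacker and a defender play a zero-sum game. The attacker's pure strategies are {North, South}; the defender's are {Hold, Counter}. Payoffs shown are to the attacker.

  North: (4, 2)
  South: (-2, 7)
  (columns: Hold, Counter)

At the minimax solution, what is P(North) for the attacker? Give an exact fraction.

9/11

Row minima: North → 2, South → -2; maximin = 2.
Column maxima: Hold → 4, Counter → 7; minimax = 4.
2 ≠ 4, so there is no saddle point; optimal play is mixed.
Let the attacker play North with probability p. Expected payoff against Hold: 4p + (-2)(1−p) = 6p − 2; against Counter: 2p + 7(1−p) = −5p + 7.
Setting these equal: 6p − 2 = −5p + 7 ⇒ 11p = 9 ⇒ p = 9/11, and the value is (6)·(9/11) − 2 = 32/11.
For the defender: with q = P(Hold), equating North's and South's payoffs gives 2q + 2 = −9q + 7 ⇒ q = 5/11.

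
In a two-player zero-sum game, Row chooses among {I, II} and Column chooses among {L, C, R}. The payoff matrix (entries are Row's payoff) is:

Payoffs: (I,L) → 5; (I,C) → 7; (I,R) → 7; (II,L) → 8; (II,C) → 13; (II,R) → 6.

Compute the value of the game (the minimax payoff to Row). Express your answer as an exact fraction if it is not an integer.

13/2

Row minima: I → 5, II → 6; maximin = 6.
Column maxima: L → 8, C → 13, R → 7; minimax = 7.
6 ≠ 7, so there is no saddle point; optimal play is mixed.
C is strictly dominated by L (it gives Row strictly more in every row), so Column never plays it.
On the remaining 2×2 (I, II vs L, R):
Let Row play I with probability p. Expected payoff against L: 5p + 8(1−p) = −3p + 8; against R: 7p + 6(1−p) = p + 6.
Setting these equal: −3p + 8 = p + 6 ⇒ −4p = -2 ⇒ p = 1/2, and the value is (-3)·(1/2) + 8 = 13/2.
For Column: with q = P(L), equating I's and II's payoffs gives −2q + 7 = 2q + 6 ⇒ q = 1/4.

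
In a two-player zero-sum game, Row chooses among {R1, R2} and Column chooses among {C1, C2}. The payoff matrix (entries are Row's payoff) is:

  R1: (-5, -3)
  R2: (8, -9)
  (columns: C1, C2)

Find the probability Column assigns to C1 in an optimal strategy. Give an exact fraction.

Row minima: R1 → -5, R2 → -9; maximin = -5.
Column maxima: C1 → 8, C2 → -3; minimax = -3.
-5 ≠ -3, so there is no saddle point; optimal play is mixed.
Let Row play R1 with probability p. Expected payoff against C1: (-5)p + 8(1−p) = −13p + 8; against C2: (-3)p + (-9)(1−p) = 6p − 9.
Setting these equal: −13p + 8 = 6p − 9 ⇒ −19p = -17 ⇒ p = 17/19, and the value is (-13)·(17/19) + 8 = -69/19.
For Column: with q = P(C1), equating R1's and R2's payoffs gives −2q − 3 = 17q − 9 ⇒ q = 6/19.

6/19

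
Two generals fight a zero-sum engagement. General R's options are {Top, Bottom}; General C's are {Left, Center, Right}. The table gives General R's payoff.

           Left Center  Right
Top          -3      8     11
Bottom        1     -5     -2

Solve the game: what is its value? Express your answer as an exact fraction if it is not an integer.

Row minima: Top → -3, Bottom → -5; maximin = -3.
Column maxima: Left → 1, Center → 8, Right → 11; minimax = 1.
-3 ≠ 1, so there is no saddle point; optimal play is mixed.
Right is strictly dominated by Center (it gives General R strictly more in every row), so General C never plays it.
On the remaining 2×2 (Top, Bottom vs Left, Center):
Let General R play Top with probability p. Expected payoff against Left: (-3)p + 1(1−p) = −4p + 1; against Center: 8p + (-5)(1−p) = 13p − 5.
Setting these equal: −4p + 1 = 13p − 5 ⇒ −17p = -6 ⇒ p = 6/17, and the value is (-4)·(6/17) + 1 = -7/17.
For General C: with q = P(Left), equating Top's and Bottom's payoffs gives −11q + 8 = 6q − 5 ⇒ q = 13/17.

-7/17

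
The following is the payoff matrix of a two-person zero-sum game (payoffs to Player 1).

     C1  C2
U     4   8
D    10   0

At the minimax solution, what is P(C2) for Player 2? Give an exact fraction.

Row minima: U → 4, D → 0; maximin = 4.
Column maxima: C1 → 10, C2 → 8; minimax = 8.
4 ≠ 8, so there is no saddle point; optimal play is mixed.
Let Player 1 play U with probability p. Expected payoff against C1: 4p + 10(1−p) = −6p + 10; against C2: 8p + 0(1−p) = 8p.
Setting these equal: −6p + 10 = 8p ⇒ −14p = -10 ⇒ p = 5/7, and the value is (-6)·(5/7) + 10 = 40/7.
For Player 2: with q = P(C1), equating U's and D's payoffs gives −4q + 8 = 10q ⇒ q = 4/7.

3/7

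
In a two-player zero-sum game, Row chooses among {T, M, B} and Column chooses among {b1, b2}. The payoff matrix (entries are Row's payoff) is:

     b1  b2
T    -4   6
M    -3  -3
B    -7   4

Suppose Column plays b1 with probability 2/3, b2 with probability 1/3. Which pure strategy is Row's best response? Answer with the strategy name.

T

Expected payoff of T: (2/3)·(-4) + (1/3)·6 = -2/3.
Expected payoff of M: (2/3)·(-3) + (1/3)·(-3) = -3.
Expected payoff of B: (2/3)·(-7) + (1/3)·4 = -10/3.
The largest is -2/3, so Row's best response is T.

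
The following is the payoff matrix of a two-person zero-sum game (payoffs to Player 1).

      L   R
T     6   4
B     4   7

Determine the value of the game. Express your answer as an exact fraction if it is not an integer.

Row minima: T → 4, B → 4; maximin = 4.
Column maxima: L → 6, R → 7; minimax = 6.
4 ≠ 6, so there is no saddle point; optimal play is mixed.
Let Player 1 play T with probability p. Expected payoff against L: 6p + 4(1−p) = 2p + 4; against R: 4p + 7(1−p) = −3p + 7.
Setting these equal: 2p + 4 = −3p + 7 ⇒ 5p = 3 ⇒ p = 3/5, and the value is (2)·(3/5) + 4 = 26/5.
For Player 2: with q = P(L), equating T's and B's payoffs gives 2q + 4 = −3q + 7 ⇒ q = 3/5.

26/5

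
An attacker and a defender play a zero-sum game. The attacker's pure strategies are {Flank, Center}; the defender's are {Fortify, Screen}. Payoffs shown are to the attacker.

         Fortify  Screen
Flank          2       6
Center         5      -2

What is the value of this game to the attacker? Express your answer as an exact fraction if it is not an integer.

Row minima: Flank → 2, Center → -2; maximin = 2.
Column maxima: Fortify → 5, Screen → 6; minimax = 5.
2 ≠ 5, so there is no saddle point; optimal play is mixed.
Let the attacker play Flank with probability p. Expected payoff against Fortify: 2p + 5(1−p) = −3p + 5; against Screen: 6p + (-2)(1−p) = 8p − 2.
Setting these equal: −3p + 5 = 8p − 2 ⇒ −11p = -7 ⇒ p = 7/11, and the value is (-3)·(7/11) + 5 = 34/11.
For the defender: with q = P(Fortify), equating Flank's and Center's payoffs gives −4q + 6 = 7q − 2 ⇒ q = 8/11.

34/11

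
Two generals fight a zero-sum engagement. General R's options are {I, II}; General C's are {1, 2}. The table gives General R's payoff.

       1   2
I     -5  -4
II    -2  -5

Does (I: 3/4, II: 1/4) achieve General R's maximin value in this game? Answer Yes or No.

Yes

Against 1 this mix gives (3/4)·(-5) + (1/4)·(-2) = -17/4.
Against 2 this mix gives (3/4)·(-4) + (1/4)·(-5) = -17/4.
All of General C's active replies (1, 2) yield -17/4, and no column does worse for General R. The mix makes General C indifferent and guarantees -17/4, so it is optimal.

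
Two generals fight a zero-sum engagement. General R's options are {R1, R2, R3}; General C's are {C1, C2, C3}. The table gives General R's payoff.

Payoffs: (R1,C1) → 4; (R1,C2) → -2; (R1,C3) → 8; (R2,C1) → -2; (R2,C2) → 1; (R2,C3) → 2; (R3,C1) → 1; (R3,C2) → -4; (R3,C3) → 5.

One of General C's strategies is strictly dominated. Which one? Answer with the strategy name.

C3

C1 holds General R's payoff strictly below C3 in every row: 4 < 8, -2 < 2, 1 < 5.
So C3 is strictly dominated for General C.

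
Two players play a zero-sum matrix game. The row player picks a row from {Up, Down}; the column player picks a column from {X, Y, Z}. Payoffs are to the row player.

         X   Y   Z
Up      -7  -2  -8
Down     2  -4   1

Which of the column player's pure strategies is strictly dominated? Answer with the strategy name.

X

Z holds the row player's payoff strictly below X in every row: -8 < -7, 1 < 2.
So X is strictly dominated for the column player.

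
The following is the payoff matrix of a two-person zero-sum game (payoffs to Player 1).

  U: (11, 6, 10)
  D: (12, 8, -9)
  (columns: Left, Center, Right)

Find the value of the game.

Row minima: U → 6, D → -9; maximin = 6.
Column maxima: Left → 12, Center → 8, Right → 10; minimax = 8.
6 ≠ 8, so there is no saddle point; optimal play is mixed.
Left is strictly dominated by Center (it gives Player 1 strictly more in every row), so Player 2 never plays it.
On the remaining 2×2 (U, D vs Center, Right):
Let Player 1 play U with probability p. Expected payoff against Center: 6p + 8(1−p) = −2p + 8; against Right: 10p + (-9)(1−p) = 19p − 9.
Setting these equal: −2p + 8 = 19p − 9 ⇒ −21p = -17 ⇒ p = 17/21, and the value is (-2)·(17/21) + 8 = 134/21.
For Player 2: with q = P(Center), equating U's and D's payoffs gives −4q + 10 = 17q − 9 ⇒ q = 19/21.

134/21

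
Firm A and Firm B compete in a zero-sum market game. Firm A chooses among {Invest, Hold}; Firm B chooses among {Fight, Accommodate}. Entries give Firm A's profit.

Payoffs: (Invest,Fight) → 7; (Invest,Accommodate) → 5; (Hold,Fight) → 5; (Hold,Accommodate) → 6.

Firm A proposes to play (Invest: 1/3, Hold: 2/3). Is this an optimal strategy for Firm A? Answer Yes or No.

Against Fight this mix gives (1/3)·7 + (2/3)·5 = 17/3.
Against Accommodate this mix gives (1/3)·5 + (2/3)·6 = 17/3.
All of Firm B's active replies (Fight, Accommodate) yield 17/3, and no column does worse for Firm A. The mix makes Firm B indifferent and guarantees 17/3, so it is optimal.

Yes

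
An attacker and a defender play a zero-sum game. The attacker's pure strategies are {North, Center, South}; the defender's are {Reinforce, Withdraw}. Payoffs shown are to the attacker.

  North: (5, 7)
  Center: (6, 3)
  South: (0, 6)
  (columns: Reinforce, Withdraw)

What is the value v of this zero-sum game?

27/5

Row minima: North → 5, Center → 3, South → 0; maximin = 5.
Column maxima: Reinforce → 6, Withdraw → 7; minimax = 6.
5 ≠ 6, so there is no saddle point; optimal play is mixed.
South is strictly dominated by North, so the attacker never plays it.
On the remaining 2×2 (North, Center vs Reinforce, Withdraw):
Let the attacker play North with probability p. Expected payoff against Reinforce: 5p + 6(1−p) = −p + 6; against Withdraw: 7p + 3(1−p) = 4p + 3.
Setting these equal: −p + 6 = 4p + 3 ⇒ −5p = -3 ⇒ p = 3/5, and the value is (-1)·(3/5) + 6 = 27/5.
For the defender: with q = P(Reinforce), equating North's and Center's payoffs gives −2q + 7 = 3q + 3 ⇒ q = 4/5.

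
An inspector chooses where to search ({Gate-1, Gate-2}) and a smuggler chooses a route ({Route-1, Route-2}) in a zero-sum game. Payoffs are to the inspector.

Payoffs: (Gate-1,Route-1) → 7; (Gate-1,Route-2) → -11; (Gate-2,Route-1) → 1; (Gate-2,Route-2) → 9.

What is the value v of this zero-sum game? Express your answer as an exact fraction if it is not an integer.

Row minima: Gate-1 → -11, Gate-2 → 1; maximin = 1.
Column maxima: Route-1 → 7, Route-2 → 9; minimax = 7.
1 ≠ 7, so there is no saddle point; optimal play is mixed.
Let the inspector play Gate-1 with probability p. Expected payoff against Route-1: 7p + 1(1−p) = 6p + 1; against Route-2: (-11)p + 9(1−p) = −20p + 9.
Setting these equal: 6p + 1 = −20p + 9 ⇒ 26p = 8 ⇒ p = 4/13, and the value is (6)·(4/13) + 1 = 37/13.
For the smuggler: with q = P(Route-1), equating Gate-1's and Gate-2's payoffs gives 18q − 11 = −8q + 9 ⇒ q = 10/13.

37/13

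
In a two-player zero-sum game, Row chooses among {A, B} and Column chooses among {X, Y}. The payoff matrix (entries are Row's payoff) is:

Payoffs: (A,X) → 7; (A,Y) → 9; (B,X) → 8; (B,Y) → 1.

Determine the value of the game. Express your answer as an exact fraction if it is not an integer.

Row minima: A → 7, B → 1; maximin = 7.
Column maxima: X → 8, Y → 9; minimax = 8.
7 ≠ 8, so there is no saddle point; optimal play is mixed.
Let Row play A with probability p. Expected payoff against X: 7p + 8(1−p) = −p + 8; against Y: 9p + 1(1−p) = 8p + 1.
Setting these equal: −p + 8 = 8p + 1 ⇒ −9p = -7 ⇒ p = 7/9, and the value is (-1)·(7/9) + 8 = 65/9.
For Column: with q = P(X), equating A's and B's payoffs gives −2q + 9 = 7q + 1 ⇒ q = 8/9.

65/9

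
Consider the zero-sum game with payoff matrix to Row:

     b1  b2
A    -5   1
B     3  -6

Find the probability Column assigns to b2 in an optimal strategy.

8/15

Row minima: A → -5, B → -6; maximin = -5.
Column maxima: b1 → 3, b2 → 1; minimax = 1.
-5 ≠ 1, so there is no saddle point; optimal play is mixed.
Let Row play A with probability p. Expected payoff against b1: (-5)p + 3(1−p) = −8p + 3; against b2: 1p + (-6)(1−p) = 7p − 6.
Setting these equal: −8p + 3 = 7p − 6 ⇒ −15p = -9 ⇒ p = 3/5, and the value is (-8)·(3/5) + 3 = -9/5.
For Column: with q = P(b1), equating A's and B's payoffs gives −6q + 1 = 9q − 6 ⇒ q = 7/15.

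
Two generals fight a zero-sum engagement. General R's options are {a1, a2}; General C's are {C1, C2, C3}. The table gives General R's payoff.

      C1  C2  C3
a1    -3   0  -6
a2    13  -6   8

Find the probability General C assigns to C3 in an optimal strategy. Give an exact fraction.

Row minima: a1 → -6, a2 → -6; maximin = -6.
Column maxima: C1 → 13, C2 → 0, C3 → 8; minimax = 0.
-6 ≠ 0, so there is no saddle point; optimal play is mixed.
C1 is strictly dominated by C3 (it gives General R strictly more in every row), so General C never plays it.
On the remaining 2×2 (a1, a2 vs C2, C3):
Let General R play a1 with probability p. Expected payoff against C2: 0p + (-6)(1−p) = 6p − 6; against C3: (-6)p + 8(1−p) = −14p + 8.
Setting these equal: 6p − 6 = −14p + 8 ⇒ 20p = 14 ⇒ p = 7/10, and the value is (6)·(7/10) − 6 = -9/5.
For General C: with q = P(C2), equating a1's and a2's payoffs gives 6q − 6 = −14q + 8 ⇒ q = 7/10.

3/10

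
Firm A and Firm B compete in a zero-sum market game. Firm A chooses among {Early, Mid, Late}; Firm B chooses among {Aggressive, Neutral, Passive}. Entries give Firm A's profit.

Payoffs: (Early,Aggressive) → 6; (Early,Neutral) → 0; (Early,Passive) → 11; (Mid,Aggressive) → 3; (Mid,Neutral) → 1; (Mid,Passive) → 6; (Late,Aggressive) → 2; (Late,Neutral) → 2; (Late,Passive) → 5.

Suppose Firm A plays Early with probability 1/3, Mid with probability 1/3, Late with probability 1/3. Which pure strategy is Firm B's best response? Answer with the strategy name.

If Firm B plays Aggressive, Firm A's expected payoff is (1/3)·6 + (1/3)·3 + (1/3)·2 = 11/3.
If Firm B plays Neutral, Firm A's expected payoff is (1/3)·0 + (1/3)·1 + (1/3)·2 = 1.
If Firm B plays Passive, Firm A's expected payoff is (1/3)·11 + (1/3)·6 + (1/3)·5 = 22/3.
Firm B minimizes Firm A's payoff; the smallest is 1, so the best response is Neutral.

Neutral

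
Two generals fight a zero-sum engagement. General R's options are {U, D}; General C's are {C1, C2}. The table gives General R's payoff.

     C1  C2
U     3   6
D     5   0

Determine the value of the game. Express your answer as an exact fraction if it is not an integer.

Row minima: U → 3, D → 0; maximin = 3.
Column maxima: C1 → 5, C2 → 6; minimax = 5.
3 ≠ 5, so there is no saddle point; optimal play is mixed.
Let General R play U with probability p. Expected payoff against C1: 3p + 5(1−p) = −2p + 5; against C2: 6p + 0(1−p) = 6p.
Setting these equal: −2p + 5 = 6p ⇒ −8p = -5 ⇒ p = 5/8, and the value is (-2)·(5/8) + 5 = 15/4.
For General C: with q = P(C1), equating U's and D's payoffs gives −3q + 6 = 5q ⇒ q = 3/4.

15/4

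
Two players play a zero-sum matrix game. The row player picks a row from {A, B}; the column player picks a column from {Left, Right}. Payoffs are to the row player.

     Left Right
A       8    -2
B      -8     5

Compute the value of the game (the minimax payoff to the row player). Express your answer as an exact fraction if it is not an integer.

Row minima: A → -2, B → -8; maximin = -2.
Column maxima: Left → 8, Right → 5; minimax = 5.
-2 ≠ 5, so there is no saddle point; optimal play is mixed.
Let the row player play A with probability p. Expected payoff against Left: 8p + (-8)(1−p) = 16p − 8; against Right: (-2)p + 5(1−p) = −7p + 5.
Setting these equal: 16p − 8 = −7p + 5 ⇒ 23p = 13 ⇒ p = 13/23, and the value is (16)·(13/23) − 8 = 24/23.
For the column player: with q = P(Left), equating A's and B's payoffs gives 10q − 2 = −13q + 5 ⇒ q = 7/23.

24/23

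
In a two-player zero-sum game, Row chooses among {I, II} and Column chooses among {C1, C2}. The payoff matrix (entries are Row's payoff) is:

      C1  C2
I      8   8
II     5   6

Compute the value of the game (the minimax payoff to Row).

8

Row minima: I → 8, II → 5; maximin = 8.
Column maxima: C1 → 8, C2 → 8; minimax = 8.
Since maximin = minimax = 8, there is a saddle point and the value is 8.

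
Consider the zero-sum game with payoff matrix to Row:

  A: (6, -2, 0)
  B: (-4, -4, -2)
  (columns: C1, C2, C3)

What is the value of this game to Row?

-2

Row minima: A → -2, B → -4; maximin = -2.
Column maxima: C1 → 6, C2 → -2, C3 → 0; minimax = -2.
Since maximin = minimax = -2, there is a saddle point and the value is -2.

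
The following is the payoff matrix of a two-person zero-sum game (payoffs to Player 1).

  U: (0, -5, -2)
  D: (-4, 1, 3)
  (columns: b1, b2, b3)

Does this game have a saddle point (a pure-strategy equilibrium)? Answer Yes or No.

Row minima: U → -5, D → -4; maximin = -4.
Column maxima: b1 → 0, b2 → 1, b3 → 3; minimax = 0.
-4 ≠ 0, so no pure-strategy equilibrium exists.

No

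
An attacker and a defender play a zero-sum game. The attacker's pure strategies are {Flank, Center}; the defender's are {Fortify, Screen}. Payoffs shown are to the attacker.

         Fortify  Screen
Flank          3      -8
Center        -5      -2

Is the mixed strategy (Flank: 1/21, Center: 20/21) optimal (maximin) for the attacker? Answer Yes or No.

No

Against Fortify this mix gives (1/21)·3 + (20/21)·(-5) = -97/21.
Against Screen this mix gives (1/21)·(-8) + (20/21)·(-2) = -16/7.
The defender will play Fortify, holding the attacker to -97/21. Shifting weight toward the row that does better against Fortify would raise this floor (the equalizing mix achieves -23/7 against both Fortify and Screen), so the proposed strategy is not optimal.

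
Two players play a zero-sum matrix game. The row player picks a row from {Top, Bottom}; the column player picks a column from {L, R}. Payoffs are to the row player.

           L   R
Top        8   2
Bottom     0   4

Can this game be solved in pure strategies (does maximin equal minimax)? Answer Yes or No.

No

Row minima: Top → 2, Bottom → 0; maximin = 2.
Column maxima: L → 8, R → 4; minimax = 4.
2 ≠ 4, so no pure-strategy equilibrium exists.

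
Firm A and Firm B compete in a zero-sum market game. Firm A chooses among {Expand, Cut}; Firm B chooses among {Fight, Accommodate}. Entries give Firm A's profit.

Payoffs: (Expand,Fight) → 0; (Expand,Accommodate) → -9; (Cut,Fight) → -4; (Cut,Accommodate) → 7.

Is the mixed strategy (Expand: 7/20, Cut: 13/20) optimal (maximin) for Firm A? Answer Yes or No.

No

Against Fight this mix gives (7/20)·0 + (13/20)·(-4) = -13/5.
Against Accommodate this mix gives (7/20)·(-9) + (13/20)·7 = 7/5.
Firm B will play Fight, holding Firm A to -13/5. Shifting weight toward the row that does better against Fight would raise this floor (the equalizing mix achieves -9/5 against both Fight and Accommodate), so the proposed strategy is not optimal.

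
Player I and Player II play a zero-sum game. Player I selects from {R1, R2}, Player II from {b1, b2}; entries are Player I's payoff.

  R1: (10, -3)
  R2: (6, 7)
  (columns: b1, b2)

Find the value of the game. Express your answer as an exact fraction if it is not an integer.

44/7

Row minima: R1 → -3, R2 → 6; maximin = 6.
Column maxima: b1 → 10, b2 → 7; minimax = 7.
6 ≠ 7, so there is no saddle point; optimal play is mixed.
Let Player I play R1 with probability p. Expected payoff against b1: 10p + 6(1−p) = 4p + 6; against b2: (-3)p + 7(1−p) = −10p + 7.
Setting these equal: 4p + 6 = −10p + 7 ⇒ 14p = 1 ⇒ p = 1/14, and the value is (4)·(1/14) + 6 = 44/7.
For Player II: with q = P(b1), equating R1's and R2's payoffs gives 13q − 3 = −q + 7 ⇒ q = 5/7.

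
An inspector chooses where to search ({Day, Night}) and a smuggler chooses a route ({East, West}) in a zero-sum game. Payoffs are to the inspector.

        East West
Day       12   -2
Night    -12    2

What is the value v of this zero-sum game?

Row minima: Day → -2, Night → -12; maximin = -2.
Column maxima: East → 12, West → 2; minimax = 2.
-2 ≠ 2, so there is no saddle point; optimal play is mixed.
Let the inspector play Day with probability p. Expected payoff against East: 12p + (-12)(1−p) = 24p − 12; against West: (-2)p + 2(1−p) = −4p + 2.
Setting these equal: 24p − 12 = −4p + 2 ⇒ 28p = 14 ⇒ p = 1/2, and the value is (24)·(1/2) − 12 = 0.
For the smuggler: with q = P(East), equating Day's and Night's payoffs gives 14q − 2 = −14q + 2 ⇒ q = 1/7.

0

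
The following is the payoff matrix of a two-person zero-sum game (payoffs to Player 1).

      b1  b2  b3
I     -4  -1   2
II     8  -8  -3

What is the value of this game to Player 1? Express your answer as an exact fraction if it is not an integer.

-40/19

Row minima: I → -4, II → -8; maximin = -4.
Column maxima: b1 → 8, b2 → -1, b3 → 2; minimax = -1.
-4 ≠ -1, so there is no saddle point; optimal play is mixed.
b3 is strictly dominated by b2 (it gives Player 1 strictly more in every row), so Player 2 never plays it.
On the remaining 2×2 (I, II vs b1, b2):
Let Player 1 play I with probability p. Expected payoff against b1: (-4)p + 8(1−p) = −12p + 8; against b2: (-1)p + (-8)(1−p) = 7p − 8.
Setting these equal: −12p + 8 = 7p − 8 ⇒ −19p = -16 ⇒ p = 16/19, and the value is (-12)·(16/19) + 8 = -40/19.
For Player 2: with q = P(b1), equating I's and II's payoffs gives −3q − 1 = 16q − 8 ⇒ q = 7/19.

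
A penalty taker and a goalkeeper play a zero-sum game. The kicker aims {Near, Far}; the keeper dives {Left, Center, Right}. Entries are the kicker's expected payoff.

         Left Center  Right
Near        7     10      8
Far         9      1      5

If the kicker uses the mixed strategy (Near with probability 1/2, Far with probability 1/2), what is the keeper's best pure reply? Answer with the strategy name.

If the keeper plays Left, the kicker's expected payoff is (1/2)·7 + (1/2)·9 = 8.
If the keeper plays Center, the kicker's expected payoff is (1/2)·10 + (1/2)·1 = 11/2.
If the keeper plays Right, the kicker's expected payoff is (1/2)·8 + (1/2)·5 = 13/2.
The keeper minimizes the kicker's payoff; the smallest is 11/2, so the best response is Center.

Center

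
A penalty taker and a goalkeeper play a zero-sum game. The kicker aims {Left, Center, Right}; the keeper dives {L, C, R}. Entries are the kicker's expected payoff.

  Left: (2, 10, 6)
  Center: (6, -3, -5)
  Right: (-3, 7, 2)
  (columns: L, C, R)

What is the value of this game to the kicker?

46/15

Row minima: Left → 2, Center → -5, Right → -3; maximin = 2.
Column maxima: L → 6, C → 10, R → 6; minimax = 6.
2 ≠ 6, so there is no saddle point; optimal play is mixed.
Right is strictly dominated by Left, so the kicker never plays it.
C is strictly dominated by R (it gives the kicker strictly more in every row), so the keeper never plays it.
On the remaining 2×2 (Left, Center vs L, R):
Let the kicker play Left with probability p. Expected payoff against L: 2p + 6(1−p) = −4p + 6; against R: 6p + (-5)(1−p) = 11p − 5.
Setting these equal: −4p + 6 = 11p − 5 ⇒ −15p = -11 ⇒ p = 11/15, and the value is (-4)·(11/15) + 6 = 46/15.
For the keeper: with q = P(L), equating Left's and Center's payoffs gives −4q + 6 = 11q − 5 ⇒ q = 11/15.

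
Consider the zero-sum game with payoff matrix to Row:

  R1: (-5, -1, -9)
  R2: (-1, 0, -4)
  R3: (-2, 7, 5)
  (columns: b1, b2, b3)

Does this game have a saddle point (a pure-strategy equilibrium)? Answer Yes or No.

No

Row minima: R1 → -9, R2 → -4, R3 → -2; maximin = -2.
Column maxima: b1 → -1, b2 → 7, b3 → 5; minimax = -1.
-2 ≠ -1, so no pure-strategy equilibrium exists.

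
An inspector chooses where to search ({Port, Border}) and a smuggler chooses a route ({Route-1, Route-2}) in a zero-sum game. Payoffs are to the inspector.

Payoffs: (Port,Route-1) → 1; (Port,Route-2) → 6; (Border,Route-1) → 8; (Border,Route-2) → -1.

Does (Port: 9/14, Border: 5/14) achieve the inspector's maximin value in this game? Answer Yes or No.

Yes

Against Route-1 this mix gives (9/14)·1 + (5/14)·8 = 7/2.
Against Route-2 this mix gives (9/14)·6 + (5/14)·(-1) = 7/2.
All of the smuggler's active replies (Route-1, Route-2) yield 7/2, and no column does worse for the inspector. The mix makes the smuggler indifferent and guarantees 7/2, so it is optimal.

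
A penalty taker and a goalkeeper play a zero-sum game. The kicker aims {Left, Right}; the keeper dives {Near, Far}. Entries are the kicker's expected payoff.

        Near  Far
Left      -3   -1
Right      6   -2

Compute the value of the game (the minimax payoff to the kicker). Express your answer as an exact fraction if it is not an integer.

Row minima: Left → -3, Right → -2; maximin = -2.
Column maxima: Near → 6, Far → -1; minimax = -1.
-2 ≠ -1, so there is no saddle point; optimal play is mixed.
Let the kicker play Left with probability p. Expected payoff against Near: (-3)p + 6(1−p) = −9p + 6; against Far: (-1)p + (-2)(1−p) = p − 2.
Setting these equal: −9p + 6 = p − 2 ⇒ −10p = -8 ⇒ p = 4/5, and the value is (-9)·(4/5) + 6 = -6/5.
For the keeper: with q = P(Near), equating Left's and Right's payoffs gives −2q − 1 = 8q − 2 ⇒ q = 1/10.

-6/5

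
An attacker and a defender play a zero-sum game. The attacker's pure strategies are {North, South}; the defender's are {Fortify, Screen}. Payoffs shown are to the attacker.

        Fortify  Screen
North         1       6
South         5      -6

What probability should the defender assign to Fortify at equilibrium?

Row minima: North → 1, South → -6; maximin = 1.
Column maxima: Fortify → 5, Screen → 6; minimax = 5.
1 ≠ 5, so there is no saddle point; optimal play is mixed.
Let the attacker play North with probability p. Expected payoff against Fortify: 1p + 5(1−p) = −4p + 5; against Screen: 6p + (-6)(1−p) = 12p − 6.
Setting these equal: −4p + 5 = 12p − 6 ⇒ −16p = -11 ⇒ p = 11/16, and the value is (-4)·(11/16) + 5 = 9/4.
For the defender: with q = P(Fortify), equating North's and South's payoffs gives −5q + 6 = 11q − 6 ⇒ q = 3/4.

3/4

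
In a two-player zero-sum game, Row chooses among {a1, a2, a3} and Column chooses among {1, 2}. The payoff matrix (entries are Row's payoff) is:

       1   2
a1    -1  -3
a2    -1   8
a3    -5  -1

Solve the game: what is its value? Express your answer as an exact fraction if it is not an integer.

-1

Row minima: a1 → -3, a2 → -1, a3 → -5; maximin = -1.
Column maxima: 1 → -1, 2 → 8; minimax = -1.
Since maximin = minimax = -1, there is a saddle point and the value is -1.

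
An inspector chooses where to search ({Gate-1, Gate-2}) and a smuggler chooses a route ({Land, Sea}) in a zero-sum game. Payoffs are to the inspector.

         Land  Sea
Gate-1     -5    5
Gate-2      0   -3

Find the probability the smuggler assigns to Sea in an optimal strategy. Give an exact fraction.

5/13

Row minima: Gate-1 → -5, Gate-2 → -3; maximin = -3.
Column maxima: Land → 0, Sea → 5; minimax = 0.
-3 ≠ 0, so there is no saddle point; optimal play is mixed.
Let the inspector play Gate-1 with probability p. Expected payoff against Land: (-5)p + 0(1−p) = −5p; against Sea: 5p + (-3)(1−p) = 8p − 3.
Setting these equal: −5p = 8p − 3 ⇒ −13p = -3 ⇒ p = 3/13, and the value is (-5)·(3/13) = -15/13.
For the smuggler: with q = P(Land), equating Gate-1's and Gate-2's payoffs gives −10q + 5 = 3q − 3 ⇒ q = 8/13.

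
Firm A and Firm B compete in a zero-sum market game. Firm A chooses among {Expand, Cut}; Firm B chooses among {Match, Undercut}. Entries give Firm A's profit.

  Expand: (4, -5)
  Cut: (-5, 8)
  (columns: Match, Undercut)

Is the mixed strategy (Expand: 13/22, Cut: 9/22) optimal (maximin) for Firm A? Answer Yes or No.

Against Match this mix gives (13/22)·4 + (9/22)·(-5) = 7/22.
Against Undercut this mix gives (13/22)·(-5) + (9/22)·8 = 7/22.
All of Firm B's active replies (Match, Undercut) yield 7/22, and no column does worse for Firm A. The mix makes Firm B indifferent and guarantees 7/22, so it is optimal.

Yes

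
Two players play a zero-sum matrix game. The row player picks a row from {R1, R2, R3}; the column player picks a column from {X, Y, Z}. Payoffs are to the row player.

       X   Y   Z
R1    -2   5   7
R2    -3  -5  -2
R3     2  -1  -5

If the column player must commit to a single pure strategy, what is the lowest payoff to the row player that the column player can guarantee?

2

Column maxima: X → 2, Y → 5, Z → 7.
The smallest of these is 2.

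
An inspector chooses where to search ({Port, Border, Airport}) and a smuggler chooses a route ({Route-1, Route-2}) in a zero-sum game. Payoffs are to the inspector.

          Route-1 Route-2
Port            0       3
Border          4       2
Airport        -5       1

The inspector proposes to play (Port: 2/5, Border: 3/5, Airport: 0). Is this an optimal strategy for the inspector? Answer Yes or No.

Yes

Against Route-1 this mix gives (2/5)·0 + (3/5)·4 = 12/5.
Against Route-2 this mix gives (2/5)·3 + (3/5)·2 = 12/5.
All of the smuggler's active replies (Route-1, Route-2) yield 12/5, and no column does worse for the inspector. The mix makes the smuggler indifferent and guarantees 12/5, so it is optimal.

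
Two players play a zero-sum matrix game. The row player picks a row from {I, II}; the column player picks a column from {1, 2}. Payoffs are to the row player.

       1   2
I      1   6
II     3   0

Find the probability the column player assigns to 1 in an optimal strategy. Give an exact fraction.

3/4

Row minima: I → 1, II → 0; maximin = 1.
Column maxima: 1 → 3, 2 → 6; minimax = 3.
1 ≠ 3, so there is no saddle point; optimal play is mixed.
Let the row player play I with probability p. Expected payoff against 1: 1p + 3(1−p) = −2p + 3; against 2: 6p + 0(1−p) = 6p.
Setting these equal: −2p + 3 = 6p ⇒ −8p = -3 ⇒ p = 3/8, and the value is (-2)·(3/8) + 3 = 9/4.
For the column player: with q = P(1), equating I's and II's payoffs gives −5q + 6 = 3q ⇒ q = 3/4.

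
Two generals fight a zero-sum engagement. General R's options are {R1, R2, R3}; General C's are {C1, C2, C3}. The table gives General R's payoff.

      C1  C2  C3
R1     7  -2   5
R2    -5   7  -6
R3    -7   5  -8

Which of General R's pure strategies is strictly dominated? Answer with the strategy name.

R2 gives a strictly higher payoff than R3 against every column: -5 > -7, 7 > 5, -6 > -8.
So R3 is strictly dominated and General R never plays it.

R3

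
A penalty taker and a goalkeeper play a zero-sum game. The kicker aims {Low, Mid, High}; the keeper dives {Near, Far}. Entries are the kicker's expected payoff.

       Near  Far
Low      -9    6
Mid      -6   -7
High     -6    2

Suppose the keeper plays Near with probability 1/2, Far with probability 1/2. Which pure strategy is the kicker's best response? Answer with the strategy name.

Expected payoff of Low: (1/2)·(-9) + (1/2)·6 = -3/2.
Expected payoff of Mid: (1/2)·(-6) + (1/2)·(-7) = -13/2.
Expected payoff of High: (1/2)·(-6) + (1/2)·2 = -2.
The largest is -3/2, so the kicker's best response is Low.

Low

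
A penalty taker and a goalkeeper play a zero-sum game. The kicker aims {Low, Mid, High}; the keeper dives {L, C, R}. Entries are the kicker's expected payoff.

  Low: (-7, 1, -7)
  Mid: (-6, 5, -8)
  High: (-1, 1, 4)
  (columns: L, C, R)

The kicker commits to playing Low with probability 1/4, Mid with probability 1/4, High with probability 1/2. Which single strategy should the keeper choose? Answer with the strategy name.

L

If the keeper plays L, the kicker's expected payoff is (1/4)·(-7) + (1/4)·(-6) + (1/2)·(-1) = -15/4.
If the keeper plays C, the kicker's expected payoff is (1/4)·1 + (1/4)·5 + (1/2)·1 = 2.
If the keeper plays R, the kicker's expected payoff is (1/4)·(-7) + (1/4)·(-8) + (1/2)·4 = -7/4.
The keeper minimizes the kicker's payoff; the smallest is -15/4, so the best response is L.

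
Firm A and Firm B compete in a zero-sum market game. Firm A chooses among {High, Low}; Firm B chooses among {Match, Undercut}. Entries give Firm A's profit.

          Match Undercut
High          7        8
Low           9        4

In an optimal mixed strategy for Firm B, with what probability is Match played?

2/3

Row minima: High → 7, Low → 4; maximin = 7.
Column maxima: Match → 9, Undercut → 8; minimax = 8.
7 ≠ 8, so there is no saddle point; optimal play is mixed.
Let Firm A play High with probability p. Expected payoff against Match: 7p + 9(1−p) = −2p + 9; against Undercut: 8p + 4(1−p) = 4p + 4.
Setting these equal: −2p + 9 = 4p + 4 ⇒ −6p = -5 ⇒ p = 5/6, and the value is (-2)·(5/6) + 9 = 22/3.
For Firm B: with q = P(Match), equating High's and Low's payoffs gives −q + 8 = 5q + 4 ⇒ q = 2/3.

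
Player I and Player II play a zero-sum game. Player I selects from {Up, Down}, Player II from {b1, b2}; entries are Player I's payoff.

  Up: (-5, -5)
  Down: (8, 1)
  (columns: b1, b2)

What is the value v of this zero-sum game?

Row minima: Up → -5, Down → 1; maximin = 1.
Column maxima: b1 → 8, b2 → 1; minimax = 1.
Since maximin = minimax = 1, there is a saddle point and the value is 1.

1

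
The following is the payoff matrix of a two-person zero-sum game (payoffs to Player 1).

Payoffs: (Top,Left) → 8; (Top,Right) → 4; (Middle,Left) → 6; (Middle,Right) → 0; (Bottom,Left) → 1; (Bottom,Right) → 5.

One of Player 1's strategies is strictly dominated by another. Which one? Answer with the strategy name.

Top gives a strictly higher payoff than Middle against every column: 8 > 6, 4 > 0.
So Middle is strictly dominated and Player 1 never plays it.

Middle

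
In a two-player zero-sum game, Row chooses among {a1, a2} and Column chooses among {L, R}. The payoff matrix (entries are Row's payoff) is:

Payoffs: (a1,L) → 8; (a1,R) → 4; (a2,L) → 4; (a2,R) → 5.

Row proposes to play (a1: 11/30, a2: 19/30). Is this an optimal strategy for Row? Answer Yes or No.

No

Against L this mix gives (11/30)·8 + (19/30)·4 = 82/15.
Against R this mix gives (11/30)·4 + (19/30)·5 = 139/30.
Column will play R, holding Row to 139/30. Shifting weight toward the row that does better against R would raise this floor (the equalizing mix achieves 24/5 against both R and L), so the proposed strategy is not optimal.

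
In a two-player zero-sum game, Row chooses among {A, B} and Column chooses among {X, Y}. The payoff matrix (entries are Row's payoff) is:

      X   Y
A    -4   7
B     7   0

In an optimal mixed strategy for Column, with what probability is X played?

Row minima: A → -4, B → 0; maximin = 0.
Column maxima: X → 7, Y → 7; minimax = 7.
0 ≠ 7, so there is no saddle point; optimal play is mixed.
Let Row play A with probability p. Expected payoff against X: (-4)p + 7(1−p) = −11p + 7; against Y: 7p + 0(1−p) = 7p.
Setting these equal: −11p + 7 = 7p ⇒ −18p = -7 ⇒ p = 7/18, and the value is (-11)·(7/18) + 7 = 49/18.
For Column: with q = P(X), equating A's and B's payoffs gives −11q + 7 = 7q ⇒ q = 7/18.

7/18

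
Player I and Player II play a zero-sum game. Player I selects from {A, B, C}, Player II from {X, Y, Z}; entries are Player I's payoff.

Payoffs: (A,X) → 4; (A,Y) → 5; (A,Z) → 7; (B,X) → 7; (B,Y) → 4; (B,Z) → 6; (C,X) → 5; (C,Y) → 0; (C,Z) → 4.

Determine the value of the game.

Row minima: A → 4, B → 4, C → 0; maximin = 4.
Column maxima: X → 7, Y → 5, Z → 7; minimax = 5.
4 ≠ 5, so there is no saddle point; optimal play is mixed.
C is strictly dominated by B, so Player I never plays it.
Z is strictly dominated by Y (it gives Player I strictly more in every row), so Player II never plays it.
On the remaining 2×2 (A, B vs X, Y):
Let Player I play A with probability p. Expected payoff against X: 4p + 7(1−p) = −3p + 7; against Y: 5p + 4(1−p) = p + 4.
Setting these equal: −3p + 7 = p + 4 ⇒ −4p = -3 ⇒ p = 3/4, and the value is (-3)·(3/4) + 7 = 19/4.
For Player II: with q = P(X), equating A's and B's payoffs gives −q + 5 = 3q + 4 ⇒ q = 1/4.

19/4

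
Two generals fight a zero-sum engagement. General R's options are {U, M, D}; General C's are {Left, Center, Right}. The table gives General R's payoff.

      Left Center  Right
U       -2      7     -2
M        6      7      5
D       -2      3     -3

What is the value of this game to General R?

Row minima: U → -2, M → 5, D → -3; maximin = 5.
Column maxima: Left → 6, Center → 7, Right → 5; minimax = 5.
Since maximin = minimax = 5, there is a saddle point and the value is 5.

5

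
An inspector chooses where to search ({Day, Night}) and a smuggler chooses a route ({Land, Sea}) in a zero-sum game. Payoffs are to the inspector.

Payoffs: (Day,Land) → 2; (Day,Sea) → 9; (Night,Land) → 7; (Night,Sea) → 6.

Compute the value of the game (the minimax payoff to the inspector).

Row minima: Day → 2, Night → 6; maximin = 6.
Column maxima: Land → 7, Sea → 9; minimax = 7.
6 ≠ 7, so there is no saddle point; optimal play is mixed.
Let the inspector play Day with probability p. Expected payoff against Land: 2p + 7(1−p) = −5p + 7; against Sea: 9p + 6(1−p) = 3p + 6.
Setting these equal: −5p + 7 = 3p + 6 ⇒ −8p = -1 ⇒ p = 1/8, and the value is (-5)·(1/8) + 7 = 51/8.
For the smuggler: with q = P(Land), equating Day's and Night's payoffs gives −7q + 9 = q + 6 ⇒ q = 3/8.

51/8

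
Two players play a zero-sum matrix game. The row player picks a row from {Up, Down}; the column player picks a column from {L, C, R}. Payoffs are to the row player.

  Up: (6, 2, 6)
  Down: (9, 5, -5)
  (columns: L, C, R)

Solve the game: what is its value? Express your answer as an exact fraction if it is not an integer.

20/7

Row minima: Up → 2, Down → -5; maximin = 2.
Column maxima: L → 9, C → 5, R → 6; minimax = 5.
2 ≠ 5, so there is no saddle point; optimal play is mixed.
L is strictly dominated by C (it gives the row player strictly more in every row), so the column player never plays it.
On the remaining 2×2 (Up, Down vs C, R):
Let the row player play Up with probability p. Expected payoff against C: 2p + 5(1−p) = −3p + 5; against R: 6p + (-5)(1−p) = 11p − 5.
Setting these equal: −3p + 5 = 11p − 5 ⇒ −14p = -10 ⇒ p = 5/7, and the value is (-3)·(5/7) + 5 = 20/7.
For the column player: with q = P(C), equating Up's and Down's payoffs gives −4q + 6 = 10q − 5 ⇒ q = 11/14.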